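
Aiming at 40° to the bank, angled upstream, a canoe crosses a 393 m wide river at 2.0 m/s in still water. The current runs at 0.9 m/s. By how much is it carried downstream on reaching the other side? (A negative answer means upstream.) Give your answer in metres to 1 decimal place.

Perpendicular speed = 1.286 m/s; crossing time = 393 / 1.286 = 305.700 s.
Net downstream speed = -0.632 m/s.
Drift = -0.632 × 305.700 = -193.229 m (upstream).

-193.2 m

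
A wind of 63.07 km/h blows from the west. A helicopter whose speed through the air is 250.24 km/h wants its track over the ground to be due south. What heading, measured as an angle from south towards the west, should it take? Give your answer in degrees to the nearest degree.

15°

The wind pushes perpendicular to the desired track; the heading must have a component into the wind equal to 63.07 km/h: 250.24 sin θ = 63.07.
sin θ = 0.2520, so θ = 14.598°.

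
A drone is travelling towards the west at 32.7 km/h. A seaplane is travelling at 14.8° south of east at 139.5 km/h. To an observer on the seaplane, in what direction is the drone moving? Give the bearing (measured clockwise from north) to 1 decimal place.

Taking east as x and north as y: drone velocity = (-32.700, 0.000) km/h; seaplane velocity = (134.872, -35.635) km/h.
Velocity of drone relative to seaplane = (-32.700, 0.000) − (134.872, -35.635) = (-167.572, 35.635) km/h.
Bearing = atan2(-167.57, 35.63) = 282.01° clockwise from north.

282.0°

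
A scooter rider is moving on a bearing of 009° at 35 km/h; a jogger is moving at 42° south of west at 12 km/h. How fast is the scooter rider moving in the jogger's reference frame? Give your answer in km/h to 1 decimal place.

45.0 km/h

Taking east as x and north as y: scooter rider velocity = (5.475, 34.569) km/h; jogger velocity = (-8.918, -8.030) km/h.
Velocity of scooter rider relative to jogger = (5.475, 34.569) − (-8.918, -8.030) = (14.393, 42.599) km/h.
Magnitude = |(14.393, 42.599)| = 44.964 km/h.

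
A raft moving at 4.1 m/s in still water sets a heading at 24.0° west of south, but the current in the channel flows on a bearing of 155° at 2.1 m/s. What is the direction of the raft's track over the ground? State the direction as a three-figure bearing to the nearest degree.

188°

Taking east as x and north as y: velocity relative to the water = (-1.668, -3.746) m/s; the water relative to ground = (0.887, -1.903) m/s.
Velocity relative to ground = (-1.668, -3.746) + (0.887, -1.903) = (-0.780, -5.649) m/s.
Bearing = atan2(-0.78, -5.65) = 187.86° clockwise from north.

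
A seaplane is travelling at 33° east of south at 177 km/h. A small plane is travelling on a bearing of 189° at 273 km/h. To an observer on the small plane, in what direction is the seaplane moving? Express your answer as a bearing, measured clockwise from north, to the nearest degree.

Taking east as x and north as y: seaplane velocity = (96.401, -148.445) km/h; small plane velocity = (-42.707, -269.639) km/h.
Velocity of seaplane relative to small plane = (96.401, -148.445) − (-42.707, -269.639) = (139.108, 121.194) km/h.
Bearing = atan2(139.11, 121.19) = 48.94° clockwise from north.

049°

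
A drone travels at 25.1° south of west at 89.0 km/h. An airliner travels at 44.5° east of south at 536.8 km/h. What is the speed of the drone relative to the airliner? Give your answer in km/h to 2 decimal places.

Taking east as x and north as y: drone velocity = (-80.596, -37.754) km/h; airliner velocity = (376.248, -382.873) km/h.
Velocity of drone relative to airliner = (-80.596, -37.754) − (376.248, -382.873) = (-456.844, 345.119) km/h.
Magnitude = |(-456.844, 345.119)| = 572.550 km/h.

572.55 km/h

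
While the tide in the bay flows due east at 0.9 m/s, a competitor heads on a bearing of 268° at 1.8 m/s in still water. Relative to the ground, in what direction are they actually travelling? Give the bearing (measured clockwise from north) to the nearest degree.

266°

Taking east as x and north as y: velocity relative to the water = (-1.799, -0.063) m/s; the water relative to ground = (0.900, 0.000) m/s.
Velocity relative to ground = (-1.799, -0.063) + (0.900, 0.000) = (-0.899, -0.063) m/s.
Bearing = atan2(-0.90, -0.06) = 266.00° clockwise from north.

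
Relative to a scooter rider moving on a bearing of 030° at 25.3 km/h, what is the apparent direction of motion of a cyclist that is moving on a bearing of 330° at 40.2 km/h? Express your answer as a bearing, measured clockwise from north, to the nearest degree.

Taking east as x and north as y: cyclist velocity = (-20.100, 34.814) km/h; scooter rider velocity = (12.650, 21.910) km/h.
Velocity of cyclist relative to scooter rider = (-20.100, 34.814) − (12.650, 21.910) = (-32.750, 12.904) km/h.
Bearing = atan2(-32.75, 12.90) = 291.50° clockwise from north.

292°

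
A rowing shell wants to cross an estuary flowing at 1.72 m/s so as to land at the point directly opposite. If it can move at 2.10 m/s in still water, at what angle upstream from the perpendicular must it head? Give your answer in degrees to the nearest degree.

55°

To cancel the current, the upstream component of the rowing shell's velocity must equal the flow: 2.10 sin θ = 1.72.
sin θ = 1.72 / 2.10 = 0.8190.
θ = arcsin(0.8190) = 54.990°.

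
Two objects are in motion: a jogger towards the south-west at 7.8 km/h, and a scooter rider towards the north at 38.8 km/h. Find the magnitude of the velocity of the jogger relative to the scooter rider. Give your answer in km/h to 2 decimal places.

44.66 km/h

Taking east as x and north as y: jogger velocity = (-5.515, -5.515) km/h; scooter rider velocity = (0.000, 38.800) km/h.
Velocity of jogger relative to scooter rider = (-5.515, -5.515) − (0.000, 38.800) = (-5.515, -44.315) km/h.
Magnitude = |(-5.515, -44.315)| = 44.657 km/h.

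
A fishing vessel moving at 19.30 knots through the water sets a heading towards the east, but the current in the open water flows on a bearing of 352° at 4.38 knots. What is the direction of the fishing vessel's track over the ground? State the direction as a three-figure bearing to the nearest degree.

077°

Taking east as x and north as y: velocity relative to the water = (19.300, 0.000) knots; the water relative to ground = (-0.610, 4.337) knots.
Velocity relative to ground = (19.300, 0.000) + (-0.610, 4.337) = (18.690, 4.337) knots.
Bearing = atan2(18.69, 4.34) = 76.93° clockwise from north.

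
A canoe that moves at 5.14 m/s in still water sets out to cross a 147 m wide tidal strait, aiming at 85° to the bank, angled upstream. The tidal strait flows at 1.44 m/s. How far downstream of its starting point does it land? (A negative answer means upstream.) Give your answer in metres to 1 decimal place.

Perpendicular speed = 5.120 m/s; crossing time = 147 / 5.120 = 28.708 s.
Net downstream speed = 0.992 m/s.
Drift = 0.992 × 28.708 = 28.479 m (downstream).

28.5 m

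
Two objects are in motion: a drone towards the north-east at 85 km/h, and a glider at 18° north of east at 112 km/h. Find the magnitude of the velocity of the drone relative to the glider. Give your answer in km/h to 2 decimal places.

52.96 km/h

Taking east as x and north as y: drone velocity = (60.104, 60.104) km/h; glider velocity = (106.518, 34.610) km/h.
Velocity of drone relative to glider = (60.104, 60.104) − (106.518, 34.610) = (-46.414, 25.494) km/h.
Magnitude = |(-46.414, 25.494)| = 52.955 km/h.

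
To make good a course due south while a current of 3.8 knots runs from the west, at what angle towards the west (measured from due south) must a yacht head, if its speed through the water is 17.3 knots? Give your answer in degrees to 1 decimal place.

The current pushes perpendicular to the desired track; the heading must have a component into the current equal to 3.8 knots: 17.3 sin θ = 3.8.
sin θ = 0.2197, so θ = 12.689°.

12.7°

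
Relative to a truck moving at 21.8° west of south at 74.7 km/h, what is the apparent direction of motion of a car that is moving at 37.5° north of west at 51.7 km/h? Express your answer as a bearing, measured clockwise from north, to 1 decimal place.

Taking east as x and north as y: car velocity = (-41.016, 31.473) km/h; truck velocity = (-27.741, -69.358) km/h.
Velocity of car relative to truck = (-41.016, 31.473) − (-27.741, -69.358) = (-13.275, 100.831) km/h.
Bearing = atan2(-13.28, 100.83) = 352.50° clockwise from north.

352.5°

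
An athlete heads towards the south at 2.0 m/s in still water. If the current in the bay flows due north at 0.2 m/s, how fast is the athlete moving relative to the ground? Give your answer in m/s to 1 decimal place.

Taking east as x and north as y: velocity relative to the water = (0.000, -2.000) m/s; the water relative to ground = (0.000, 0.200) m/s.
Velocity relative to ground = (0.000, -2.000) + (0.000, 0.200) = (0.000, -1.800) m/s.
Speed = |(0.000, -1.800)| = 1.800 m/s.

1.8 m/s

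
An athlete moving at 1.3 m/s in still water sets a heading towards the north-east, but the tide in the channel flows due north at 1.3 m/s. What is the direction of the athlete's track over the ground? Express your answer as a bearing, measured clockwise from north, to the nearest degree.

Taking east as x and north as y: velocity relative to the water = (0.919, 0.919) m/s; the water relative to ground = (0.000, 1.300) m/s.
Velocity relative to ground = (0.919, 0.919) + (0.000, 1.300) = (0.919, 2.219) m/s.
Bearing = atan2(0.92, 2.22) = 22.50° clockwise from north.

022°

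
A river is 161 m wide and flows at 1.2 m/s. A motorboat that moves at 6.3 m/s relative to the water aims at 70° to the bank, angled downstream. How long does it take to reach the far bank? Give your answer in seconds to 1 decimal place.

The component of the motorboat's velocity perpendicular to the bank is 6.3 × sin 70° = 5.920 m/s.
The current is parallel to the bank, so it does not affect the crossing time.
Time = 161 / 5.920 = 27.196 s.

27.2 s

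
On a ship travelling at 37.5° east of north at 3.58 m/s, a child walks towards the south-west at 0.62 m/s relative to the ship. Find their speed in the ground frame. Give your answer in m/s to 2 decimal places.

Taking east as x and north as y: ship velocity = (2.179, 2.840) m/s; child velocity relative to ship = (-0.438, -0.438) m/s.
Velocity relative to ground = (2.179, 2.840) + (-0.438, -0.438) = (1.741, 2.402) m/s.
Speed = |(1.741, 2.402)| = 2.966 m/s.

2.97 m/s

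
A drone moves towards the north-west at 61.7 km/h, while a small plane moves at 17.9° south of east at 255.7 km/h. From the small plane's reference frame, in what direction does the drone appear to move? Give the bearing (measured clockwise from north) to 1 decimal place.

293.1°

Taking east as x and north as y: drone velocity = (-43.628, 43.628) km/h; small plane velocity = (243.323, -78.591) km/h.
Velocity of drone relative to small plane = (-43.628, 43.628) − (243.323, -78.591) = (-286.951, 122.220) km/h.
Bearing = atan2(-286.95, 122.22) = 293.07° clockwise from north.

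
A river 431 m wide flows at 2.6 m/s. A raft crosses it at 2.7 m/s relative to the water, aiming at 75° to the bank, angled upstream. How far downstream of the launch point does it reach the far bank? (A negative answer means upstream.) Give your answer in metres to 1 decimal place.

Perpendicular speed = 2.608 m/s; crossing time = 431 / 2.608 = 165.261 s.
Net downstream speed = 1.901 m/s.
Drift = 1.901 × 165.261 = 314.192 m (downstream).

314.2 m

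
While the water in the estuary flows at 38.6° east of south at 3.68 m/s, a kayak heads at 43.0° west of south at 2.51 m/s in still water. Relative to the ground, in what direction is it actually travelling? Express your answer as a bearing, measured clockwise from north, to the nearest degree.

Taking east as x and north as y: velocity relative to the water = (-1.712, -1.836) m/s; the water relative to ground = (2.296, -2.876) m/s.
Velocity relative to ground = (-1.712, -1.836) + (2.296, -2.876) = (0.584, -4.712) m/s.
Bearing = atan2(0.58, -4.71) = 172.93° clockwise from north.

173°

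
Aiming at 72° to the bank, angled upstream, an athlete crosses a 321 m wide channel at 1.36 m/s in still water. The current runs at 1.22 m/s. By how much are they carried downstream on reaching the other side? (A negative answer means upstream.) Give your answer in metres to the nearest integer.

198 m

Perpendicular speed = 1.293 m/s; crossing time = 321 / 1.293 = 248.176 s.
Net downstream speed = 0.800 m/s.
Drift = 0.800 × 248.176 = 198.476 m (downstream).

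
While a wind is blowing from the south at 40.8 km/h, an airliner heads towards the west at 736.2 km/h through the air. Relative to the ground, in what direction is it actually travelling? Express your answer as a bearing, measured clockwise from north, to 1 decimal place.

Taking east as x and north as y: velocity relative to the air = (-736.200, 0.000) km/h; the air relative to ground = (0.000, 40.800) km/h.
Velocity relative to ground = (-736.200, 0.000) + (0.000, 40.800) = (-736.200, 40.800) km/h.
Bearing = atan2(-736.20, 40.80) = 273.17° clockwise from north.

273.2°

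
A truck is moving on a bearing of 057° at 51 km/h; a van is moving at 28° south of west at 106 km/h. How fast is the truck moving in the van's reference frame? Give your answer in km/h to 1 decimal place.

Taking east as x and north as y: truck velocity = (42.772, 27.777) km/h; van velocity = (-93.592, -49.764) km/h.
Velocity of truck relative to van = (42.772, 27.777) − (-93.592, -49.764) = (136.365, 77.541) km/h.
Magnitude = |(136.365, 77.541)| = 156.869 km/h.

156.9 km/h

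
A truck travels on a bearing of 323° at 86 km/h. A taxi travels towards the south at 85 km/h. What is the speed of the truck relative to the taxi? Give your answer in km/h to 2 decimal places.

162.16 km/h

Taking east as x and north as y: truck velocity = (-51.756, 68.683) km/h; taxi velocity = (0.000, -85.000) km/h.
Velocity of truck relative to taxi = (-51.756, 68.683) − (0.000, -85.000) = (-51.756, 153.683) km/h.
Magnitude = |(-51.756, 153.683)| = 162.164 km/h.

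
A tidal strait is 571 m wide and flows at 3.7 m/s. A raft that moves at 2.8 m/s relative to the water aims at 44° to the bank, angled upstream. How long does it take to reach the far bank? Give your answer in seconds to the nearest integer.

The component of the raft's velocity perpendicular to the bank is 2.8 × sin 44° = 1.945 m/s.
Only the cross-stream component determines the crossing time; the current contributes nothing perpendicular to the bank.
Time = 571 / 1.945 = 293.567 s.

294 s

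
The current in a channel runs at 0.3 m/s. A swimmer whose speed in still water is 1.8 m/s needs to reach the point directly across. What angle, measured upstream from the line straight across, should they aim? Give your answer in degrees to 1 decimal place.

To cancel the current, the upstream component of the swimmer's velocity must equal the flow: 1.8 sin θ = 0.3.
sin θ = 0.3 / 1.8 = 0.1667.
θ = arcsin(0.1667) = 9.594°.

9.6°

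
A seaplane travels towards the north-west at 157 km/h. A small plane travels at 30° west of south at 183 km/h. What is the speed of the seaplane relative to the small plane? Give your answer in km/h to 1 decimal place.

270.2 km/h

Taking east as x and north as y: seaplane velocity = (-111.016, 111.016) km/h; small plane velocity = (-91.500, -158.483) km/h.
Velocity of seaplane relative to small plane = (-111.016, 111.016) − (-91.500, -158.483) = (-19.516, 269.498) km/h.
Magnitude = |(-19.516, 269.498)| = 270.204 km/h.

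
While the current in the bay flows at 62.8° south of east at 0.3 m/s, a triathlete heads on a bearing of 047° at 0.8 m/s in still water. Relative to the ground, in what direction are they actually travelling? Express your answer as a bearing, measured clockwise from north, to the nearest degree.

069°

Taking east as x and north as y: velocity relative to the water = (0.585, 0.546) m/s; the water relative to ground = (0.137, -0.267) m/s.
Velocity relative to ground = (0.585, 0.546) + (0.137, -0.267) = (0.722, 0.279) m/s.
Bearing = atan2(0.72, 0.28) = 68.89° clockwise from north.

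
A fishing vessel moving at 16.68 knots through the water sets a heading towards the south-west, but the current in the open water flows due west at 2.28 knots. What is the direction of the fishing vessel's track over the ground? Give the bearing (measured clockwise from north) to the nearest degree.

Taking east as x and north as y: velocity relative to the water = (-11.795, -11.795) knots; the water relative to ground = (-2.280, 0.000) knots.
Velocity relative to ground = (-11.795, -11.795) + (-2.280, 0.000) = (-14.075, -11.795) knots.
Bearing = atan2(-14.07, -11.79) = 230.04° clockwise from north.

230°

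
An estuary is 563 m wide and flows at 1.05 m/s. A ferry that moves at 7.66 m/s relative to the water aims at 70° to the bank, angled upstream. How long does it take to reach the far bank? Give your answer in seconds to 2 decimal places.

78.22 s

The component of the ferry's velocity perpendicular to the bank is 7.66 × sin 70° = 7.198 m/s.
The flow acts along the bank and has no component across it.
Time = 563 / 7.198 = 78.216 s.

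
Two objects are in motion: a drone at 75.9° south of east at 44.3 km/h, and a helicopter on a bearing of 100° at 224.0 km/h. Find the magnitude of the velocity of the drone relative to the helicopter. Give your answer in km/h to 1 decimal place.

Taking east as x and north as y: drone velocity = (10.792, -42.965) km/h; helicopter velocity = (220.597, -38.897) km/h.
Velocity of drone relative to helicopter = (10.792, -42.965) − (220.597, -38.897) = (-209.805, -4.068) km/h.
Magnitude = |(-209.805, -4.068)| = 209.844 km/h.

209.8 km/h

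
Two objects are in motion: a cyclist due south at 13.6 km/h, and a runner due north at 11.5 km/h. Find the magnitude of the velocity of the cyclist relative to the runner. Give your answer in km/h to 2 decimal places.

Taking east as x and north as y: cyclist velocity = (0.000, -13.600) km/h; runner velocity = (0.000, 11.500) km/h.
Velocity of cyclist relative to runner = (0.000, -13.600) − (0.000, 11.500) = (0.000, -25.100) km/h.
Magnitude = |(0.000, -25.100)| = 25.100 km/h.

25.10 km/h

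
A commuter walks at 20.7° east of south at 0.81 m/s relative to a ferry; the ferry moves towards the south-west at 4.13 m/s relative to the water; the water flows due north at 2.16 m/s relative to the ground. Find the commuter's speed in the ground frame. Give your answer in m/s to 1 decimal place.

3.0 m/s

In east/north components (m/s): commuter relative to ferry = (0.286, -0.758); ferry relative to water = (-2.920, -2.920); water relative to ground = (0.000, 2.160).
Sum = (-2.634, -1.518) m/s.
Speed = |(-2.634, -1.518)| = 3.040 m/s.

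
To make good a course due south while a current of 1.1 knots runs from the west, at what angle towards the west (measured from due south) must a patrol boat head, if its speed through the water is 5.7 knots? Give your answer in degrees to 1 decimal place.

11.1°

The current pushes perpendicular to the desired track; the heading must have a component into the current equal to 1.1 knots: 5.7 sin θ = 1.1.
sin θ = 0.1930, so θ = 11.127°.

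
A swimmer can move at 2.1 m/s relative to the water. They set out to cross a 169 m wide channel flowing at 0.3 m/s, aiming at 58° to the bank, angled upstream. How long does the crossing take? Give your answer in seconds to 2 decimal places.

The component of the swimmer's velocity perpendicular to the bank is 2.1 × sin 58° = 1.781 m/s.
The flow acts along the bank and has no component across it.
Time = 169 / 1.781 = 94.896 s.

94.90 s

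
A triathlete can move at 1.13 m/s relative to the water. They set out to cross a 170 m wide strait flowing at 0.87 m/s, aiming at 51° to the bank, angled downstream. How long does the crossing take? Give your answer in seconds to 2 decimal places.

193.58 s

The component of the triathlete's velocity perpendicular to the bank is 1.13 × sin 51° = 0.878 m/s.
The current is parallel to the bank, so it does not affect the crossing time.
Time = 170 / 0.878 = 193.583 s.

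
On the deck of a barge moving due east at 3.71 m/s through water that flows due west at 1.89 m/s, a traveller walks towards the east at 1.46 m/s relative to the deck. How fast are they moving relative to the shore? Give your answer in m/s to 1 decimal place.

In east/north components (m/s): traveller relative to barge = (1.460, 0.000); barge relative to water = (3.710, 0.000); water relative to ground = (-1.890, 0.000).
Sum = (3.280, 0.000) m/s.
Speed = |(3.280, 0.000)| = 3.280 m/s.

3.3 m/s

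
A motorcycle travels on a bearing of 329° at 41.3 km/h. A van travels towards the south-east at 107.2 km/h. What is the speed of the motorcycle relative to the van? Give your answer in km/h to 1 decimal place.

147.6 km/h

Taking east as x and north as y: motorcycle velocity = (-21.271, 35.401) km/h; van velocity = (75.802, -75.802) km/h.
Velocity of motorcycle relative to van = (-21.271, 35.401) − (75.802, -75.802) = (-97.073, 111.203) km/h.
Magnitude = |(-97.073, 111.203)| = 147.612 km/h.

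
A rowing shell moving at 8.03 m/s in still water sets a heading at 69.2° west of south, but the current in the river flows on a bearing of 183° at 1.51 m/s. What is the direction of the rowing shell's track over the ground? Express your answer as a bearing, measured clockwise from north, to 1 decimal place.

240.1°

Taking east as x and north as y: velocity relative to the water = (-7.507, -2.852) m/s; the water relative to ground = (-0.079, -1.508) m/s.
Velocity relative to ground = (-7.507, -2.852) + (-0.079, -1.508) = (-7.586, -4.359) m/s.
Bearing = atan2(-7.59, -4.36) = 240.11° clockwise from north.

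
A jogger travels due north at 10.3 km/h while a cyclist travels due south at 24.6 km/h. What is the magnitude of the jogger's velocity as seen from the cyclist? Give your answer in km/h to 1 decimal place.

34.9 km/h

Taking east as x and north as y: jogger velocity = (0.000, 10.300) km/h; cyclist velocity = (0.000, -24.600) km/h.
Velocity of jogger relative to cyclist = (0.000, 10.300) − (0.000, -24.600) = (0.000, 34.900) km/h.
Magnitude = |(0.000, 34.900)| = 34.900 km/h.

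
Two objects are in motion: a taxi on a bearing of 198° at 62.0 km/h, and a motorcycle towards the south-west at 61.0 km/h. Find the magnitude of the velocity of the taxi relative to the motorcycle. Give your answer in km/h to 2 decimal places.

28.73 km/h

Taking east as x and north as y: taxi velocity = (-19.159, -58.966) km/h; motorcycle velocity = (-43.134, -43.134) km/h.
Velocity of taxi relative to motorcycle = (-19.159, -58.966) − (-43.134, -43.134) = (23.974, -15.832) km/h.
Magnitude = |(23.974, -15.832)| = 28.730 km/h.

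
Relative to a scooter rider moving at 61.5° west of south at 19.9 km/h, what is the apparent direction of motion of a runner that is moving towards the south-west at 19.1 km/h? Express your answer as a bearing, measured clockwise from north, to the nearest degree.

Taking east as x and north as y: runner velocity = (-13.506, -13.506) km/h; scooter rider velocity = (-17.488, -9.495) km/h.
Velocity of runner relative to scooter rider = (-13.506, -13.506) − (-17.488, -9.495) = (3.983, -4.010) km/h.
Bearing = atan2(3.98, -4.01) = 135.20° clockwise from north.

135°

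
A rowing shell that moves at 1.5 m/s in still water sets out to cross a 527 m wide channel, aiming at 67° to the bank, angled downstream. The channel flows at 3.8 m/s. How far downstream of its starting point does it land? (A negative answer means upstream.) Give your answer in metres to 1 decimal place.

1674.1 m

Perpendicular speed = 1.381 m/s; crossing time = 527 / 1.381 = 381.675 s.
Net downstream speed = 4.386 m/s.
Drift = 4.386 × 381.675 = 1674.062 m (downstream).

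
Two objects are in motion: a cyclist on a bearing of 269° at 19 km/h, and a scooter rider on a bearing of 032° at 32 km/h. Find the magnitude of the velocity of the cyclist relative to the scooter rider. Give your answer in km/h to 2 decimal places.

45.25 km/h

Taking east as x and north as y: cyclist velocity = (-18.997, -0.332) km/h; scooter rider velocity = (16.957, 27.138) km/h.
Velocity of cyclist relative to scooter rider = (-18.997, -0.332) − (16.957, 27.138) = (-35.955, -27.469) km/h.
Magnitude = |(-35.955, -27.469)| = 45.247 km/h.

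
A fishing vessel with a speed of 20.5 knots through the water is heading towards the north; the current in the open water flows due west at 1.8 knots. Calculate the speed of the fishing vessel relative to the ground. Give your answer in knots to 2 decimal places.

20.58 knots

Taking east as x and north as y: velocity relative to the water = (0.000, 20.500) knots; the water relative to ground = (-1.800, 0.000) knots.
Velocity relative to ground = (0.000, 20.500) + (-1.800, 0.000) = (-1.800, 20.500) knots.
Speed = |(-1.800, 20.500)| = 20.579 knots.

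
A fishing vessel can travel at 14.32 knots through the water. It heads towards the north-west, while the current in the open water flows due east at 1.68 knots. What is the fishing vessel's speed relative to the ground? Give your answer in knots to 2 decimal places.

Taking east as x and north as y: velocity relative to the water = (-10.126, 10.126) knots; the water relative to ground = (1.680, 0.000) knots.
Velocity relative to ground = (-10.126, 10.126) + (1.680, 0.000) = (-8.446, 10.126) knots.
Speed = |(-8.446, 10.126)| = 13.186 knots.

13.19 knots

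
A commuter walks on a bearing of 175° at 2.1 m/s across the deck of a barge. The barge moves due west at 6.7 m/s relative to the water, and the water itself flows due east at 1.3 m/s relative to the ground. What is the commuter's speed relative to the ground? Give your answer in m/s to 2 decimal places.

In east/north components (m/s): commuter relative to barge = (0.183, -2.092); barge relative to water = (-6.700, 0.000); water relative to ground = (1.300, 0.000).
Sum = (-5.217, -2.092) m/s.
Speed = |(-5.217, -2.092)| = 5.621 m/s.

5.62 m/s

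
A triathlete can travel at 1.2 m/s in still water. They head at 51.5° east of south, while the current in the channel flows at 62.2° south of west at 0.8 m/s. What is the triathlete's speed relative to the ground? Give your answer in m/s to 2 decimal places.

Taking east as x and north as y: velocity relative to the water = (0.939, -0.747) m/s; the water relative to ground = (-0.373, -0.708) m/s.
Velocity relative to ground = (0.939, -0.747) + (-0.373, -0.708) = (0.566, -1.455) m/s.
Speed = |(0.566, -1.455)| = 1.561 m/s.

1.56 m/s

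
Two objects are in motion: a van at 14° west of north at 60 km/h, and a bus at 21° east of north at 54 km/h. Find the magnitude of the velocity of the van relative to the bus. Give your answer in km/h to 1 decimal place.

34.8 km/h

Taking east as x and north as y: van velocity = (-14.515, 58.218) km/h; bus velocity = (19.352, 50.413) km/h.
Velocity of van relative to bus = (-14.515, 58.218) − (19.352, 50.413) = (-33.867, 7.804) km/h.
Magnitude = |(-33.867, 7.804)| = 34.755 km/h.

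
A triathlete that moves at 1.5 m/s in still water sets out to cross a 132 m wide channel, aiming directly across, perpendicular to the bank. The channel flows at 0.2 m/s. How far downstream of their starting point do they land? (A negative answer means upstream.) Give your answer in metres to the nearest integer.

18 m

Perpendicular speed = 1.500 m/s; crossing time = 132 / 1.500 = 88.000 s.
Net downstream speed = 0.200 m/s.
Drift = 0.200 × 88.000 = 17.600 m (downstream).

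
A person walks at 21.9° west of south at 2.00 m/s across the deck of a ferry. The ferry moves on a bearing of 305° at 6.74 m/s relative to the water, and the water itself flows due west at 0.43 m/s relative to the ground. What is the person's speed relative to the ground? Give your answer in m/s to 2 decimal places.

In east/north components (m/s): person relative to ferry = (-0.746, -1.856); ferry relative to water = (-5.521, 3.866); water relative to ground = (-0.430, 0.000).
Sum = (-6.697, 2.010) m/s.
Speed = |(-6.697, 2.010)| = 6.992 m/s.

6.99 m/s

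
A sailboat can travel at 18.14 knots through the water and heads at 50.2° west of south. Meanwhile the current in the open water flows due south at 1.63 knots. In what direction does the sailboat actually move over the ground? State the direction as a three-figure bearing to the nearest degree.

Taking east as x and north as y: velocity relative to the water = (-13.937, -11.612) knots; the water relative to ground = (0.000, -1.630) knots.
Velocity relative to ground = (-13.937, -11.612) + (0.000, -1.630) = (-13.937, -13.242) knots.
Bearing = atan2(-13.94, -13.24) = 226.46° clockwise from north.

226°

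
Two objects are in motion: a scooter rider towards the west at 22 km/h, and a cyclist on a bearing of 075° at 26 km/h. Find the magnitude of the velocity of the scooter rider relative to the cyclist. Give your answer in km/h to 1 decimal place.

Taking east as x and north as y: scooter rider velocity = (-22.000, 0.000) km/h; cyclist velocity = (25.114, 6.729) km/h.
Velocity of scooter rider relative to cyclist = (-22.000, 0.000) − (25.114, 6.729) = (-47.114, -6.729) km/h.
Magnitude = |(-47.114, -6.729)| = 47.592 km/h.

47.6 km/h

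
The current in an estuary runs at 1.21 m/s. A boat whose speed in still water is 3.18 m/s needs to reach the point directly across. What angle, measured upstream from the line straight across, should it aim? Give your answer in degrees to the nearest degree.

To cancel the current, the upstream component of the boat's velocity must equal the flow: 3.18 sin θ = 1.21.
sin θ = 1.21 / 3.18 = 0.3805.
θ = arcsin(0.3805) = 22.365°.

22°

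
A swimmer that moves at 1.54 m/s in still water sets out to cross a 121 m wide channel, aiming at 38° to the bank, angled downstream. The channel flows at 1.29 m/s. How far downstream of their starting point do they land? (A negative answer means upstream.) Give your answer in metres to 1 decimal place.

Perpendicular speed = 0.948 m/s; crossing time = 121 / 0.948 = 127.621 s.
Net downstream speed = 2.504 m/s.
Drift = 2.504 × 127.621 = 319.504 m (downstream).

319.5 m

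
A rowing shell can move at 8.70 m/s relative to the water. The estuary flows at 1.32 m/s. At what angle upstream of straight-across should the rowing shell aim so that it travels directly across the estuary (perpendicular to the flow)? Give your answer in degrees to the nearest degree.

9°

To cancel the current, the upstream component of the rowing shell's velocity must equal the flow: 8.70 sin θ = 1.32.
sin θ = 1.32 / 8.70 = 0.1517.
θ = arcsin(0.1517) = 8.727°.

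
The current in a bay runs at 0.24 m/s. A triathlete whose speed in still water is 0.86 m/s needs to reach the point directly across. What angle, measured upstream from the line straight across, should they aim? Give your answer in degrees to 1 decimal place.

16.2°

To cancel the current, the upstream component of the triathlete's velocity must equal the flow: 0.86 sin θ = 0.24.
sin θ = 0.24 / 0.86 = 0.2791.
θ = arcsin(0.2791) = 16.205°.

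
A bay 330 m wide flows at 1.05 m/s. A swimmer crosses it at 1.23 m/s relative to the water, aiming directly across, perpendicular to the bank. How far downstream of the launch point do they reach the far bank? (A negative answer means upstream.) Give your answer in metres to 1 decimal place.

281.7 m

Perpendicular speed = 1.230 m/s; crossing time = 330 / 1.230 = 268.293 s.
Net downstream speed = 1.050 m/s.
Drift = 1.050 × 268.293 = 281.707 m (downstream).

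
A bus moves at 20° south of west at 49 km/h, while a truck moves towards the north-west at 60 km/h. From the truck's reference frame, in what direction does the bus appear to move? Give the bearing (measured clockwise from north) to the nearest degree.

183°

Taking east as x and north as y: bus velocity = (-46.045, -16.759) km/h; truck velocity = (-42.426, 42.426) km/h.
Velocity of bus relative to truck = (-46.045, -16.759) − (-42.426, 42.426) = (-3.619, -59.185) km/h.
Bearing = atan2(-3.62, -59.19) = 183.50° clockwise from north.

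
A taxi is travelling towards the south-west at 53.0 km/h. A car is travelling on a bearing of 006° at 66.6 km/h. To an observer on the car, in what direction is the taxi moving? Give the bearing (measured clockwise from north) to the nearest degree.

Taking east as x and north as y: taxi velocity = (-37.477, -37.477) km/h; car velocity = (6.962, 66.235) km/h.
Velocity of taxi relative to car = (-37.477, -37.477) − (6.962, 66.235) = (-44.438, -103.712) km/h.
Bearing = atan2(-44.44, -103.71) = 203.19° clockwise from north.

203°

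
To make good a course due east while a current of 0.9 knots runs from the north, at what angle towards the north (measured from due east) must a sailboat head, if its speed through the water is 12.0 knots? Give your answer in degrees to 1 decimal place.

4.3°

The current pushes perpendicular to the desired track; the heading must have a component into the current equal to 0.9 knots: 12.0 sin θ = 0.9.
sin θ = 0.0750, so θ = 4.301°.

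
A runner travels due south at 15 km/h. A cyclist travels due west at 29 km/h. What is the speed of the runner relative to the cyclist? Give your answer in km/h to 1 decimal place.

32.6 km/h

Taking east as x and north as y: runner velocity = (0.000, -15.000) km/h; cyclist velocity = (-29.000, 0.000) km/h.
Velocity of runner relative to cyclist = (0.000, -15.000) − (-29.000, 0.000) = (29.000, -15.000) km/h.
Magnitude = |(29.000, -15.000)| = 32.650 km/h.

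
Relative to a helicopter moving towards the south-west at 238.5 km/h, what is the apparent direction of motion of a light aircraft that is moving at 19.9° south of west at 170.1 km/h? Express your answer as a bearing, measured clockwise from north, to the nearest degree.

004°

Taking east as x and north as y: light aircraft velocity = (-159.943, -57.899) km/h; helicopter velocity = (-168.645, -168.645) km/h.
Velocity of light aircraft relative to helicopter = (-159.943, -57.899) − (-168.645, -168.645) = (8.702, 110.746) km/h.
Bearing = atan2(8.70, 110.75) = 4.49° clockwise from north.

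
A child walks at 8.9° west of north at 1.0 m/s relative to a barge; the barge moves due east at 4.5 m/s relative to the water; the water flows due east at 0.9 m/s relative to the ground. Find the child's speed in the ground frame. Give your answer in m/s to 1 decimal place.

5.3 m/s

In east/north components (m/s): child relative to barge = (-0.155, 0.988); barge relative to water = (4.500, 0.000); water relative to ground = (0.900, 0.000).
Sum = (5.245, 0.988) m/s.
Speed = |(5.245, 0.988)| = 5.338 m/s.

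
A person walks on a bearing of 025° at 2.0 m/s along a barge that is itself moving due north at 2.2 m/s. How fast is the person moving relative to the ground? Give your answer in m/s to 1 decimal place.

4.1 m/s

Taking east as x and north as y: barge velocity = (0.000, 2.200) m/s; person velocity relative to barge = (0.845, 1.813) m/s.
Velocity relative to ground = (0.000, 2.200) + (0.845, 1.813) = (0.845, 4.013) m/s.
Speed = |(0.845, 4.013)| = 4.101 m/s.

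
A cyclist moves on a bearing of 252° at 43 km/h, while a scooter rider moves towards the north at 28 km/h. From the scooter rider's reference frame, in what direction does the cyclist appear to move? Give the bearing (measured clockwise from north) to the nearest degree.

Taking east as x and north as y: cyclist velocity = (-40.895, -13.288) km/h; scooter rider velocity = (0.000, 28.000) km/h.
Velocity of cyclist relative to scooter rider = (-40.895, -13.288) − (0.000, 28.000) = (-40.895, -41.288) km/h.
Bearing = atan2(-40.90, -41.29) = 224.73° clockwise from north.

225°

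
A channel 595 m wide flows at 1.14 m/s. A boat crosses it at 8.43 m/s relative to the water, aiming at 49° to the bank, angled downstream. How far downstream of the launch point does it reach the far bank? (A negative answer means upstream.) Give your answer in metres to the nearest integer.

Perpendicular speed = 6.362 m/s; crossing time = 595 / 6.362 = 93.521 s.
Net downstream speed = 6.671 m/s.
Drift = 6.671 × 93.521 = 623.840 m (downstream).

624 m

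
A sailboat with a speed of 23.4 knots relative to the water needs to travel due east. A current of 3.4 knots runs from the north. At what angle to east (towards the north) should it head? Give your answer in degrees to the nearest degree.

8°

The current pushes perpendicular to the desired track; the heading must have a component into the current equal to 3.4 knots: 23.4 sin θ = 3.4.
sin θ = 0.1453, so θ = 8.355°.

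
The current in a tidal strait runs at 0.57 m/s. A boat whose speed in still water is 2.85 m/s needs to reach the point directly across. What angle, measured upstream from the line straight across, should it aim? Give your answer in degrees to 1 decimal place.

11.5°

To cancel the current, the upstream component of the boat's velocity must equal the flow: 2.85 sin θ = 0.57.
sin θ = 0.57 / 2.85 = 0.2000.
θ = arcsin(0.2000) = 11.537°.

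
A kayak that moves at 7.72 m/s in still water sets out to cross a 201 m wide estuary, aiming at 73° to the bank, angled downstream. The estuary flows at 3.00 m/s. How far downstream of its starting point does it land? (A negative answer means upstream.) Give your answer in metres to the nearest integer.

143 m

Perpendicular speed = 7.383 m/s; crossing time = 201 / 7.383 = 27.226 s.
Net downstream speed = 5.257 m/s.
Drift = 5.257 × 27.226 = 143.130 m (downstream).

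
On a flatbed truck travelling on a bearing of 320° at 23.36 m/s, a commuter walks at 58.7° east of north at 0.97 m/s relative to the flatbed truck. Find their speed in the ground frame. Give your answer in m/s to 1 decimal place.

Taking east as x and north as y: flatbed truck velocity = (-15.016, 17.895) m/s; commuter velocity relative to flatbed truck = (0.829, 0.504) m/s.
Velocity relative to ground = (-15.016, 17.895) + (0.829, 0.504) = (-14.187, 18.399) m/s.
Speed = |(-14.187, 18.399)| = 23.233 m/s.

23.2 m/s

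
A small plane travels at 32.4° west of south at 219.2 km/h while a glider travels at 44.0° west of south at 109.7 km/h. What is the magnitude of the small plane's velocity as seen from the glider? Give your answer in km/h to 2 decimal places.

Taking east as x and north as y: small plane velocity = (-117.453, -185.077) km/h; glider velocity = (-76.204, -78.912) km/h.
Velocity of small plane relative to glider = (-117.453, -185.077) − (-76.204, -78.912) = (-41.249, -106.165) km/h.
Magnitude = |(-41.249, -106.165)| = 113.897 km/h.

113.90 km/h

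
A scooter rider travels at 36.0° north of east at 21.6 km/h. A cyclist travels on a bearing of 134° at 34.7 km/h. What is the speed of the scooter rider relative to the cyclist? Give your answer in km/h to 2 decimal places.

Taking east as x and north as y: scooter rider velocity = (17.475, 12.696) km/h; cyclist velocity = (24.961, -24.105) km/h.
Velocity of scooter rider relative to cyclist = (17.475, 12.696) − (24.961, -24.105) = (-7.486, 36.801) km/h.
Magnitude = |(-7.486, 36.801)| = 37.555 km/h.

37.55 km/h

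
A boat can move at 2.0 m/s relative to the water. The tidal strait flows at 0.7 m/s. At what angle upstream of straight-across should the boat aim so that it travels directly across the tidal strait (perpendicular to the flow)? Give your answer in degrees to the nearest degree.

To cancel the current, the upstream component of the boat's velocity must equal the flow: 2.0 sin θ = 0.7.
sin θ = 0.7 / 2.0 = 0.3500.
θ = arcsin(0.3500) = 20.487°.

20°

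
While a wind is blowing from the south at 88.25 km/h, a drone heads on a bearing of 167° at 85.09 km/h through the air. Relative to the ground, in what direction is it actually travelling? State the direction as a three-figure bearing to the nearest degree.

074°

Taking east as x and north as y: velocity relative to the air = (19.141, -82.909) km/h; the air relative to ground = (0.000, 88.250) km/h.
Velocity relative to ground = (19.141, -82.909) + (0.000, 88.250) = (19.141, 5.341) km/h.
Bearing = atan2(19.14, 5.34) = 74.41° clockwise from north.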